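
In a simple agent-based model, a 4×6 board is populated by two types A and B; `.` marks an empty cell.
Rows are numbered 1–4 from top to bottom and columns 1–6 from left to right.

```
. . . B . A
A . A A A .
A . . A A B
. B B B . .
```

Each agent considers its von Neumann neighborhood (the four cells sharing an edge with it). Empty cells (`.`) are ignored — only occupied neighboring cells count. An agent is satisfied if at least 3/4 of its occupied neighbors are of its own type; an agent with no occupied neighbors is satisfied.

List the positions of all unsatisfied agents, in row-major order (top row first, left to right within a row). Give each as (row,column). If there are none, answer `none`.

(1,4), (3,4), (3,5), (3,6), (4,4)

(1,4)B 0/1 not
(1,6)A 0/0 satisfied
(2,1)A 1/1 satisfied
(2,3)A 1/1 satisfied
(2,4)A 3/4 satisfied
(2,5)A 2/2 satisfied
(3,1)A 1/1 satisfied
(3,4)A 2/3 not
(3,5)A 2/3 not
(3,6)B 0/1 not
(4,2)B 1/1 satisfied
(4,3)B 2/2 satisfied
(4,4)B 1/2 not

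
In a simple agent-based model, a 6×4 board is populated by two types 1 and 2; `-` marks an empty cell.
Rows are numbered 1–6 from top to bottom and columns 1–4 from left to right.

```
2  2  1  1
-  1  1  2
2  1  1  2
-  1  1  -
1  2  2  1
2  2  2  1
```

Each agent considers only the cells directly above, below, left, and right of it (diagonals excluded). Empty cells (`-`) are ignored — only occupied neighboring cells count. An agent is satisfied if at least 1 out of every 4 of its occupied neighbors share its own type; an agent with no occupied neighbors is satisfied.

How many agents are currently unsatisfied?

(1,1)2 1/1 ok
(1,2)2 1/3 ok
(1,3)1 2/3 ok
(1,4)1 1/2 ok
(2,2)1 2/3 ok
(2,3)1 3/4 ok
(2,4)2 1/3 ok
(3,1)2 0/1 unhappy
(3,2)1 3/4 ok
(3,3)1 3/4 ok
(3,4)2 1/2 ok
(4,2)1 2/3 ok
(4,3)1 2/3 ok
(5,1)1 0/2 unhappy
(5,2)2 2/4 ok
(5,3)2 2/4 ok
(5,4)1 1/2 ok
(6,1)2 1/2 ok
(6,2)2 3/3 ok
(6,3)2 2/3 ok
(6,4)1 1/2 ok
Unsatisfied: (3,1), (5,1) — 2 in total.

2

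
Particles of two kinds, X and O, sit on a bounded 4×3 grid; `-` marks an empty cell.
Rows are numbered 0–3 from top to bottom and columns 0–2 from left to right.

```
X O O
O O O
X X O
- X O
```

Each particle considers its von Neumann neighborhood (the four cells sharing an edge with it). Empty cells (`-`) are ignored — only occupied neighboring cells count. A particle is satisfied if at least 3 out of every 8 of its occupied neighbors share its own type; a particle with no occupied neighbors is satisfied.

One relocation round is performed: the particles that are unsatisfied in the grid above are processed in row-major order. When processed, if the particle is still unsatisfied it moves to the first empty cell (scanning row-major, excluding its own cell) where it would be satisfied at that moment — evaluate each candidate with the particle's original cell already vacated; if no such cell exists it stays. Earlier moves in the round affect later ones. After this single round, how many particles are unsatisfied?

Initially unsatisfied (in order): (0,0), (1,0).
  (0,0) → (3,0).
  (1,0): now satisfied by earlier moves; stays.
Resulting grid:
- O O
O O O
X X O
X X O
All satisfied now.

0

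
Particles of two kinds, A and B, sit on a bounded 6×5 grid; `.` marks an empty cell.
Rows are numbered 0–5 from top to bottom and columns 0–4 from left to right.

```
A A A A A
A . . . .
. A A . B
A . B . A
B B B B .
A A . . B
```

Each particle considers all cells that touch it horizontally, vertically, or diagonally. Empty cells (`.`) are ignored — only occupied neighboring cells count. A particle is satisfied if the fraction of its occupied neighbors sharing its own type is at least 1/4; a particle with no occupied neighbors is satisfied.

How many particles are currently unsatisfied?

Row 0: (0,0)A 2/2 satisfied · (0,1)A 3/3 satisfied · (0,2)A 2/2 satisfied · (0,3)A 2/2 satisfied · (0,4)A 1/1 satisfied
Row 1: (1,0)A 3/3 satisfied
Row 2: (2,1)A 3/4 satisfied · (2,2)A 1/2 satisfied · (2,4)B 0/1 not
Row 3: (3,0)A 1/3 satisfied · (3,2)B 3/5 satisfied · (3,4)A 0/2 not
Row 4: (4,0)B 1/4 satisfied · (4,1)B 3/6 satisfied · (4,2)B 3/4 satisfied · (4,3)B 3/4 satisfied
Row 5: (5,0)A 1/3 satisfied · (5,1)A 1/4 satisfied · (5,4)B 1/1 satisfied
Unsatisfied: (2,4), (3,4) — 2 in total.

2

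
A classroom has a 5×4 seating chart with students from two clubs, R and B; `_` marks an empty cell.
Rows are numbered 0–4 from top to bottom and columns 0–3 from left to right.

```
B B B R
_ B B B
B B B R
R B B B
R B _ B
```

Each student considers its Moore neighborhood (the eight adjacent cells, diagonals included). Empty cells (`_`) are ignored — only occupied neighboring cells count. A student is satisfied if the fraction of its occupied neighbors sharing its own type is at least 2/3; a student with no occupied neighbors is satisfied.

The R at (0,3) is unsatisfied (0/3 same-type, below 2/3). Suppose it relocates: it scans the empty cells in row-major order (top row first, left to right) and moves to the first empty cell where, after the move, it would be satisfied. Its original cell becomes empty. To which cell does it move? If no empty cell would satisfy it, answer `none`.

Vacating (0,3). Empty cells in order:
  (1,0): 0/5 same-type → still unsatisfied.
  (4,2): 0/5 same-type → still unsatisfied.

none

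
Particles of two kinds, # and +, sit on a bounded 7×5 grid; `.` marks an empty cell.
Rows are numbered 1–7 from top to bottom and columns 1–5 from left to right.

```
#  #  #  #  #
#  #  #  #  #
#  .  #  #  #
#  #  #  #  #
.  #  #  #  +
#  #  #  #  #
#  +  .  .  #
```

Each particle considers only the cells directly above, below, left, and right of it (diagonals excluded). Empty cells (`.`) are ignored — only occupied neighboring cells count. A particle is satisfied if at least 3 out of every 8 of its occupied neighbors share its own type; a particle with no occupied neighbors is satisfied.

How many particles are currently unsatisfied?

2

Row 1: (1,1)# 2/2 ✓ · (1,2)# 3/3 ✓ · (1,3)# 3/3 ✓ · (1,4)# 3/3 ✓ · (1,5)# 2/2 ✓
Row 2: (2,1)# 3/3 ✓ · (2,2)# 3/3 ✓ · (2,3)# 4/4 ✓ · (2,4)# 4/4 ✓ · (2,5)# 3/3 ✓
Row 3: (3,1)# 2/2 ✓ · (3,3)# 3/3 ✓ · (3,4)# 4/4 ✓ · (3,5)# 3/3 ✓
Row 4: (4,1)# 2/2 ✓ · (4,2)# 3/3 ✓ · (4,3)# 4/4 ✓ · (4,4)# 4/4 ✓ · (4,5)# 2/3 ✓
Row 5: (5,2)# 3/3 ✓ · (5,3)# 4/4 ✓ · (5,4)# 3/4 ✓ · (5,5)+ 0/3 ✗
Row 6: (6,1)# 2/2 ✓ · (6,2)# 3/4 ✓ · (6,3)# 3/3 ✓ · (6,4)# 3/3 ✓ · (6,5)# 2/3 ✓
Row 7: (7,1)# 1/2 ✓ · (7,2)+ 0/2 ✗ · (7,5)# 1/1 ✓
Unsatisfied: (5,5), (7,2) — 2 in total.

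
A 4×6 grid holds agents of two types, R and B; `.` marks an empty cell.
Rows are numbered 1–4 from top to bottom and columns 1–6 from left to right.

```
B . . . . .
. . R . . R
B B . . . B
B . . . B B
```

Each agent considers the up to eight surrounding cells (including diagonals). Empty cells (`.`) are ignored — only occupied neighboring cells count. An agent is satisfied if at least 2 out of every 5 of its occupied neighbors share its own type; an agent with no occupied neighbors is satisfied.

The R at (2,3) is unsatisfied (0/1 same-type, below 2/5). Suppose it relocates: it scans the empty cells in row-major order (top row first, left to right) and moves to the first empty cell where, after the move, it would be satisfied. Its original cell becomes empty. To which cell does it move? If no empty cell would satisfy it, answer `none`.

Vacating (2,3). Empty cells in order:
  (1,2): 0/1 same-type → still unsatisfied.
  (1,3): 0/0 same-type → satisfied — stop here.

(1,3)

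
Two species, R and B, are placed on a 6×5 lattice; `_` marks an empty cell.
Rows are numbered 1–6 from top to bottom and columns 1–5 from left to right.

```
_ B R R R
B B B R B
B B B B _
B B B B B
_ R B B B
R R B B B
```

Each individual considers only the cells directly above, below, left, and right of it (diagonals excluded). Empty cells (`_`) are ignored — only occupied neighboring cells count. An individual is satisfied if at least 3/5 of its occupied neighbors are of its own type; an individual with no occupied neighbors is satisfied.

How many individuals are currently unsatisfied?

(1,2)B 1/2 ✗
(1,3)R 1/3 ✗
(1,4)R 3/3 ✓
(1,5)R 1/2 ✗
(2,1)B 2/2 ✓
(2,2)B 4/4 ✓
(2,3)B 2/4 ✗
(2,4)R 1/4 ✗
(2,5)B 0/2 ✗
(3,1)B 3/3 ✓
(3,2)B 4/4 ✓
(3,3)B 4/4 ✓
(3,4)B 2/3 ✓
(4,1)B 2/2 ✓
(4,2)B 3/4 ✓
(4,3)B 4/4 ✓
(4,4)B 4/4 ✓
(4,5)B 2/2 ✓
(5,2)R 1/3 ✗
(5,3)B 3/4 ✓
(5,4)B 4/4 ✓
(5,5)B 3/3 ✓
(6,1)R 1/1 ✓
(6,2)R 2/3 ✓
(6,3)B 2/3 ✓
(6,4)B 3/3 ✓
(6,5)B 2/2 ✓
Unsatisfied: (1,2), (1,3), (1,5), (2,3), (2,4), (2,5), (5,2) — 7 in total.

7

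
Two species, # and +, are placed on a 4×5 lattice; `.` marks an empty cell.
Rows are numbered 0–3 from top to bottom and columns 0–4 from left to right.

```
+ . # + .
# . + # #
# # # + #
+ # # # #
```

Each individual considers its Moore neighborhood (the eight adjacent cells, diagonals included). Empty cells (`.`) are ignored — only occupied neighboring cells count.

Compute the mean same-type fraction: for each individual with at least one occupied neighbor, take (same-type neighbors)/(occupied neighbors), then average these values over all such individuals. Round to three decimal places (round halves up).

0.519

Row 0: (0,0)+ 0/1 · (0,2)# 1/3 · (0,3)+ 1/4
Row 1: (1,0)# 2/3 · (1,2)+ 2/6 · (1,3)# 4/7 · (1,4)# 2/4
Row 2: (2,0)# 3/4 · (2,1)# 5/7 · (2,2)# 5/7 · (2,3)+ 1/8 · (2,4)# 4/5
Row 3: (3,0)+ 0/3 · (3,1)# 4/5 · (3,2)# 4/5 · (3,3)# 4/5 · (3,4)# 2/3
Sum over 17 individuals: 0/1 + 1/3 + 1/4 + 2/3 + 2/6 + 4/7 + 2/4 + 3/4 + 5/7 + 5/7 + 1/8 + 4/5 + 0/3 + 4/5 + 4/5 + 4/5 + 2/3 = 353/40; mean = 353/40 ÷ 17 = 353/680 = 0.519117… → 0.519.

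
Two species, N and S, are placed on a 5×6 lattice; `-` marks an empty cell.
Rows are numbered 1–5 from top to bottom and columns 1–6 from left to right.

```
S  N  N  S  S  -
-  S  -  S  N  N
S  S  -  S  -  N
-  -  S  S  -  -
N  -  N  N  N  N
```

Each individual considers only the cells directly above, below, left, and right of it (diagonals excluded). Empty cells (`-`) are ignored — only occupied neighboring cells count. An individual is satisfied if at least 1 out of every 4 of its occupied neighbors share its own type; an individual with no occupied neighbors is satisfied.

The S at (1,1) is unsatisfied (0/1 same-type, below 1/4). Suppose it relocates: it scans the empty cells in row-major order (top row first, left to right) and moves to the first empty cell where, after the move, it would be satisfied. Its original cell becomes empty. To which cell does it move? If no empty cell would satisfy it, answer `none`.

Vacating (1,1). Empty cells in order:
  (1,6): 1/2 same-type → satisfied — stop here.

(1,6)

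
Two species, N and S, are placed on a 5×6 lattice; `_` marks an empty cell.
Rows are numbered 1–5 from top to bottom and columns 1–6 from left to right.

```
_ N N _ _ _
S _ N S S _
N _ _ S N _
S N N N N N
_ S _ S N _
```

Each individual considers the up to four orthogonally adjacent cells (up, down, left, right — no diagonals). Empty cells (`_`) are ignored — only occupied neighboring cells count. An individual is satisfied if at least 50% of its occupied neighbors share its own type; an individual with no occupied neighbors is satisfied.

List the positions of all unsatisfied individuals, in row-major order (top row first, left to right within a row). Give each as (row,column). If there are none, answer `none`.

(1,2)N 1/1 satisfied
(1,3)N 2/2 satisfied
(2,1)S 0/1 not
(2,3)N 1/2 satisfied
(2,4)S 2/3 satisfied
(2,5)S 1/2 satisfied
(3,1)N 0/2 not
(3,4)S 1/3 not
(3,5)N 1/3 not
(4,1)S 0/2 not
(4,2)N 1/3 not
(4,3)N 2/2 satisfied
(4,4)N 2/4 satisfied
(4,5)N 4/4 satisfied
(4,6)N 1/1 satisfied
(5,2)S 0/1 not
(5,4)S 0/2 not
(5,5)N 1/2 satisfied

(2,1), (3,1), (3,4), (3,5), (4,1), (4,2), (5,2), (5,4)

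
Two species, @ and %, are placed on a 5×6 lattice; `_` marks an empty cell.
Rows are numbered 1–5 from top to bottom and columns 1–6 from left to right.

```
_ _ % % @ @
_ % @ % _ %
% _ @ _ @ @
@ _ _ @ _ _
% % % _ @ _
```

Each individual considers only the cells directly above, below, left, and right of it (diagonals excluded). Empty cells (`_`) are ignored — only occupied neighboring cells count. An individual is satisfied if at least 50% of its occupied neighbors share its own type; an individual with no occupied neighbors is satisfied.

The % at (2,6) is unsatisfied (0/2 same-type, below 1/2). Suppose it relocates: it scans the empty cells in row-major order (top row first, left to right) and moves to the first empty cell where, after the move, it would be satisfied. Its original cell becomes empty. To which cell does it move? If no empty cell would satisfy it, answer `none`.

(1,1)

Vacating (2,6). Empty cells in order:
  (1,1): 0/0 same-type → satisfied — stop here.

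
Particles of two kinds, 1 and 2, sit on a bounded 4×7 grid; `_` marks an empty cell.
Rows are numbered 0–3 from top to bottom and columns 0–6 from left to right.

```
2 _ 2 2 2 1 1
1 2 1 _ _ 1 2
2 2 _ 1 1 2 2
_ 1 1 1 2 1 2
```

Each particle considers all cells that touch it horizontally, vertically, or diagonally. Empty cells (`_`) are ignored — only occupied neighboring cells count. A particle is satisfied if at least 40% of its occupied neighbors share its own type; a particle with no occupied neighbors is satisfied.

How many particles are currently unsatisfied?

7

Row 0: (0,0)2 1/2 ✓ · (0,2)2 2/3 ✓ · (0,3)2 2/3 ✓ · (0,4)2 1/3 ✗ · (0,5)1 2/4 ✓ · (0,6)1 2/3 ✓
Row 1: (1,0)1 0/4 ✗ · (1,1)2 4/6 ✓ · (1,2)1 1/5 ✗ · (1,5)1 3/7 ✓ · (1,6)2 2/5 ✓
Row 2: (2,0)2 2/4 ✓ · (2,1)2 2/6 ✗ · (2,3)1 4/5 ✓ · (2,4)1 4/6 ✓ · (2,5)2 4/7 ✓ · (2,6)2 3/5 ✓
Row 3: (3,1)1 1/3 ✗ · (3,2)1 3/4 ✓ · (3,3)1 3/4 ✓ · (3,4)2 1/5 ✗ · (3,5)1 1/5 ✗ · (3,6)2 2/3 ✓
Unsatisfied: (0,4), (1,0), (1,2), (2,1), (3,1), (3,4), (3,5) — 7 in total.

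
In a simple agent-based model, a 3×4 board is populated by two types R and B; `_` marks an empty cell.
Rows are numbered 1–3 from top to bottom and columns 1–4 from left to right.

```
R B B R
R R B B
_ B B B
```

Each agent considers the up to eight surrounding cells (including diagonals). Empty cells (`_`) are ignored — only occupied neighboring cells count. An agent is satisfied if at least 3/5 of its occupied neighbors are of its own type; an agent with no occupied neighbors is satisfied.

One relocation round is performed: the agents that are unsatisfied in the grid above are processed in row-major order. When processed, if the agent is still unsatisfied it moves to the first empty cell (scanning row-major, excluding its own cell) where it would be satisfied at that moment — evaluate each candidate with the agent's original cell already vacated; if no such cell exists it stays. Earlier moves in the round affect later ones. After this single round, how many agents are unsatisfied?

2

Initially unsatisfied (in order): (1,2), (1,4), (2,1), (2,2), (3,2).
  (1,2): no empty cell satisfies it; stays.
  (1,4) → (3,1).
  (2,1): now satisfied by earlier moves; stays.
  (2,2): no empty cell satisfies it; stays.
  (3,2) → (1,4).
Resulting grid:
R B B B
R R B B
R _ B B
Unsatisfied now: (1,2), (2,2).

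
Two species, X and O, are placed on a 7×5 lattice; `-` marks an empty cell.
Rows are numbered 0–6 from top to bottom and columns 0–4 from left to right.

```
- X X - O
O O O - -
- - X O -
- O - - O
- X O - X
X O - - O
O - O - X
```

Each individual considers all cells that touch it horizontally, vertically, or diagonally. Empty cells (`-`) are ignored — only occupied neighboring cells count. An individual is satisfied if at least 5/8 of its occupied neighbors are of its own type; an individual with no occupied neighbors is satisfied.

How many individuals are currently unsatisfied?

15

Row 0: (0,1)X 1/4 unhappy · (0,2)X 1/3 unhappy · (0,4)O 0/0 ok
Row 1: (1,0)O 1/2 unhappy · (1,1)O 2/5 unhappy · (1,2)O 2/5 unhappy
Row 2: (2,2)X 0/4 unhappy · (2,3)O 2/3 ok
Row 3: (3,1)O 1/3 unhappy · (3,4)O 1/2 unhappy
Row 4: (4,1)X 1/4 unhappy · (4,2)O 2/3 ok · (4,4)X 0/2 unhappy
Row 5: (5,0)X 1/3 unhappy · (5,1)O 3/5 unhappy · (5,4)O 0/2 unhappy
Row 6: (6,0)O 1/2 unhappy · (6,2)O 1/1 ok · (6,4)X 0/1 unhappy
Unsatisfied: (0,1), (0,2), (1,0), (1,1), (1,2), (2,2), (3,1), (3,4), (4,1), (4,4), (5,0), (5,1), (5,4), (6,0), (6,4) — 15 in total.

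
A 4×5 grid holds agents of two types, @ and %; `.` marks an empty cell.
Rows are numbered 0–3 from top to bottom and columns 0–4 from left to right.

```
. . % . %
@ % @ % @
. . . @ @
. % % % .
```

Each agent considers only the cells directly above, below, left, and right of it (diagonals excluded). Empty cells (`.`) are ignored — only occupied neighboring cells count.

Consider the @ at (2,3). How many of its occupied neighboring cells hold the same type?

1

Occupied neighbors of (2,3): (1,3)=%, (3,3)=%, (2,4)=@.
Same type (@): 1 of 3.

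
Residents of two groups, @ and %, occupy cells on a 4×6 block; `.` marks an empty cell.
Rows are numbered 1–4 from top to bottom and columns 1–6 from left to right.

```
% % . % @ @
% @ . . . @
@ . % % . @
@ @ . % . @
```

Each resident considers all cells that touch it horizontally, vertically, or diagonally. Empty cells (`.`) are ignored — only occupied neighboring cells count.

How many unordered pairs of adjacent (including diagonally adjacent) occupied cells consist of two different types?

Scan each occupied cell's neighbors to the right and below (and the two forward diagonals) so each pair is counted once.
From row 1: 3 unlike of 9 pairs (running 3/9).
From row 2: 3 unlike of 5 pairs (running 6/14).
From row 3: 1 unlike of 7 pairs (running 7/21).
From row 4: 0 unlike of 1 pairs (running 7/22).
Total adjacent occupied pairs: 22; unlike-type pairs: 7.

7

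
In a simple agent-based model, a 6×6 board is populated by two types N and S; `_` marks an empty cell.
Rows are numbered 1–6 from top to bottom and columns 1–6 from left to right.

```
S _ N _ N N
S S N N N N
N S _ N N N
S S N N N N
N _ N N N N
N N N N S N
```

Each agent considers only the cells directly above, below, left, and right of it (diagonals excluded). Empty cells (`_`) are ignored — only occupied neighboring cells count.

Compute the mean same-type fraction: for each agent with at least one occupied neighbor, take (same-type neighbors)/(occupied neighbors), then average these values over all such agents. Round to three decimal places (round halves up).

0.805

Row 1: (1,1)S 1/1 · (1,3)N 1/1 · (1,5)N 2/2 · (1,6)N 2/2
Row 2: (2,1)S 2/3 · (2,2)S 2/3 · (2,3)N 2/3 · (2,4)N 3/3 · (2,5)N 4/4 · (2,6)N 3/3
Row 3: (3,1)N 0/3 · (3,2)S 2/3 · (3,4)N 3/3 · (3,5)N 4/4 · (3,6)N 3/3
Row 4: (4,1)S 1/3 · (4,2)S 2/3 · (4,3)N 2/3 · (4,4)N 4/4 · (4,5)N 4/4 · (4,6)N 3/3
Row 5: (5,1)N 1/2 · (5,3)N 3/3 · (5,4)N 4/4 · (5,5)N 3/4 · (5,6)N 3/3
Row 6: (6,1)N 2/2 · (6,2)N 2/2 · (6,3)N 3/3 · (6,4)N 2/3 · (6,5)S 0/3 · (6,6)N 1/2
Sum over 32 agents: 1/1 + 1/1 + 2/2 + 2/2 + 2/3 + 2/3 + 2/3 + 3/3 + 4/4 + 3/3 + 0/3 + 2/3 + 3/3 + 4/4 + 3/3 + 1/3 + 2/3 + 2/3 + 4/4 + 4/4 + 3/3 + 1/2 + 3/3 + 4/4 + 3/4 + 3/3 + 2/2 + 2/2 + 3/3 + 2/3 + 0/3 + 1/2 = 103/4; mean = 103/4 ÷ 32 = 103/128 = 0.804687… → 0.805.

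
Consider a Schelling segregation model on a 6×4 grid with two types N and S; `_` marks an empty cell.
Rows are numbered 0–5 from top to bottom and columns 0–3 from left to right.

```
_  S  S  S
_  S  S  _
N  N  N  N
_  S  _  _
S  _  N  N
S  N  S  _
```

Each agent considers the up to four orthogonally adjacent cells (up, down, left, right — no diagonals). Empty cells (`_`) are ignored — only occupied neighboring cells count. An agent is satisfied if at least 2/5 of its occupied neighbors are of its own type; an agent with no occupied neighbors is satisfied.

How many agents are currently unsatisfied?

Row 0: (0,1)S 2/2 ✓ · (0,2)S 3/3 ✓ · (0,3)S 1/1 ✓
Row 1: (1,1)S 2/3 ✓ · (1,2)S 2/3 ✓
Row 2: (2,0)N 1/1 ✓ · (2,1)N 2/4 ✓ · (2,2)N 2/3 ✓ · (2,3)N 1/1 ✓
Row 3: (3,1)S 0/1 ✗
Row 4: (4,0)S 1/1 ✓ · (4,2)N 1/2 ✓ · (4,3)N 1/1 ✓
Row 5: (5,0)S 1/2 ✓ · (5,1)N 0/2 ✗ · (5,2)S 0/2 ✗
Unsatisfied: (3,1), (5,1), (5,2) — 3 in total.

3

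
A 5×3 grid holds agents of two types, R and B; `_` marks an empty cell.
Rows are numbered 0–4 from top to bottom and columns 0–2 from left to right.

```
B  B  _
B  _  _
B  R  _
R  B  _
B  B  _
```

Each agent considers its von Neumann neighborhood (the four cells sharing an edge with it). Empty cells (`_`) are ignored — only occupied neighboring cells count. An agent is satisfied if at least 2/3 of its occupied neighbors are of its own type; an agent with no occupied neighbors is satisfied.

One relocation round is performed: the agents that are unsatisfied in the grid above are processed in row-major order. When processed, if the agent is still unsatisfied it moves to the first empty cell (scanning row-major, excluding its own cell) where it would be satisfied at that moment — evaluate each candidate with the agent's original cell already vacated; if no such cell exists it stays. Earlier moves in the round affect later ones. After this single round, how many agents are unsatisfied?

Initially unsatisfied (in order): (2,0), (2,1), (3,0), (3,1), (4,0).
  (2,0) → (0,2).
  (2,1) → (2,2).
  (3,0): no empty cell satisfies it; stays.
  (3,1) → (1,1).
  (4,0) → (1,2).
Resulting grid:
B B B
B B B
_ _ R
R _ _
_ B _
Unsatisfied now: (2,2).

1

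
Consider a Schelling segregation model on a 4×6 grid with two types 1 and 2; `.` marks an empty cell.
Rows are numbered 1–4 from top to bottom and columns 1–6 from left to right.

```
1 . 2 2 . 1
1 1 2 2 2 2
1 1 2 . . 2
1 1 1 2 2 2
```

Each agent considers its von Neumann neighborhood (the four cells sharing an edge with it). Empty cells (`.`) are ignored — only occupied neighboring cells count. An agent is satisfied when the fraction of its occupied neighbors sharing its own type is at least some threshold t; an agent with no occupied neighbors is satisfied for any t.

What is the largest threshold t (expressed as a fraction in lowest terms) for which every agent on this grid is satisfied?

0/1

Row 1: (1,1)1 1/1 · (1,3)2 2/2 · (1,4)2 2/2 · (1,6)1 0/1
Row 2: (2,1)1 3/3 · (2,2)1 2/3 · (2,3)2 3/4 · (2,4)2 3/3 · (2,5)2 2/2 · (2,6)2 2/3
Row 3: (3,1)1 3/3 · (3,2)1 3/4 · (3,3)2 1/3 · (3,6)2 2/2
Row 4: (4,1)1 2/2 · (4,2)1 3/3 · (4,3)1 1/3 · (4,4)2 1/2 · (4,5)2 2/2 · (4,6)2 2/2
The smallest same-type fraction is 0/1 at (1,6), which reduces to 0/1. Any threshold above that leaves this agent unsatisfied.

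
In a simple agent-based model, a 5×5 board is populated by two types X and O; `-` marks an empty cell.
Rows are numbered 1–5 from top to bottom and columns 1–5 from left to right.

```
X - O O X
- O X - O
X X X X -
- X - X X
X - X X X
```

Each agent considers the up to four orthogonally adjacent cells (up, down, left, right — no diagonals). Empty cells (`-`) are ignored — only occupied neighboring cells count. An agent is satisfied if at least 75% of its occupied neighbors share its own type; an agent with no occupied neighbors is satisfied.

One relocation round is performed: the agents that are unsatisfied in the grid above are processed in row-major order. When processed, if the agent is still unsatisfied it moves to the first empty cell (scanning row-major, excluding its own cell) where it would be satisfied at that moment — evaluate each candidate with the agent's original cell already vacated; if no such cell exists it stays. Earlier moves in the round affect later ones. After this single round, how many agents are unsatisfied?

0

Initially unsatisfied (in order): (1,3), (1,4), (1,5), (2,2), (2,3), (2,5).
  (1,3): no empty cell satisfies it; stays.
  (1,4): no empty cell satisfies it; stays.
  (1,5) → (4,1).
  (2,2) → (1,5).
  (2,3) → (2,1).
  (2,5): now satisfied by earlier moves; stays.
Resulting grid:
X - O O O
X - - - O
X X X X -
X X - X X
X - X X X
All satisfied now.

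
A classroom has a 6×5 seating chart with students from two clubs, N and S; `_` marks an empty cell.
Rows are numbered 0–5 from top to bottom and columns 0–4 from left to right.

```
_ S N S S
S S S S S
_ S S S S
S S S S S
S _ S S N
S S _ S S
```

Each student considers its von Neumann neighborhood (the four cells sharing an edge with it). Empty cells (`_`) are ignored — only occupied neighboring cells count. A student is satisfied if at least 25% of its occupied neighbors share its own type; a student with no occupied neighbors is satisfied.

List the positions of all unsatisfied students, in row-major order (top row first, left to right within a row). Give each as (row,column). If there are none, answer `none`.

Row 0: (0,1)S 1/2 ok · (0,2)N 0/3 unhappy · (0,3)S 2/3 ok · (0,4)S 2/2 ok
Row 1: (1,0)S 1/1 ok · (1,1)S 4/4 ok · (1,2)S 3/4 ok · (1,3)S 4/4 ok · (1,4)S 3/3 ok
Row 2: (2,1)S 3/3 ok · (2,2)S 4/4 ok · (2,3)S 4/4 ok · (2,4)S 3/3 ok
Row 3: (3,0)S 2/2 ok · (3,1)S 3/3 ok · (3,2)S 4/4 ok · (3,3)S 4/4 ok · (3,4)S 2/3 ok
Row 4: (4,0)S 2/2 ok · (4,2)S 2/2 ok · (4,3)S 3/4 ok · (4,4)N 0/3 unhappy
Row 5: (5,0)S 2/2 ok · (5,1)S 1/1 ok · (5,3)S 2/2 ok · (5,4)S 1/2 ok

(0,2), (4,4)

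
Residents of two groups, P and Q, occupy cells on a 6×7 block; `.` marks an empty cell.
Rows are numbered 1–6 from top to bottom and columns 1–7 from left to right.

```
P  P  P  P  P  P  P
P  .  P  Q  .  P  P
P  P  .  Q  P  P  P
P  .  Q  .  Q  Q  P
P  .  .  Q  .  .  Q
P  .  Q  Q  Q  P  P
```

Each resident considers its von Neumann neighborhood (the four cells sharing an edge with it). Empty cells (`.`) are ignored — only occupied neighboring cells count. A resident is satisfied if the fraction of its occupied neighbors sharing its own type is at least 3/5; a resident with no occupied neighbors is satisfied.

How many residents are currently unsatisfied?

(1,1)P 2/2 ✓
(1,2)P 2/2 ✓
(1,3)P 3/3 ✓
(1,4)P 2/3 ✓
(1,5)P 2/2 ✓
(1,6)P 3/3 ✓
(1,7)P 2/2 ✓
(2,1)P 2/2 ✓
(2,3)P 1/2 ✗
(2,4)Q 1/3 ✗
(2,6)P 3/3 ✓
(2,7)P 3/3 ✓
(3,1)P 3/3 ✓
(3,2)P 1/1 ✓
(3,4)Q 1/2 ✗
(3,5)P 1/3 ✗
(3,6)P 3/4 ✓
(3,7)P 3/3 ✓
(4,1)P 2/2 ✓
(4,3)Q 0/0 ✓
(4,5)Q 1/2 ✗
(4,6)Q 1/3 ✗
(4,7)P 1/3 ✗
(5,1)P 2/2 ✓
(5,4)Q 1/1 ✓
(5,7)Q 0/2 ✗
(6,1)P 1/1 ✓
(6,3)Q 1/1 ✓
(6,4)Q 3/3 ✓
(6,5)Q 1/2 ✗
(6,6)P 1/2 ✗
(6,7)P 1/2 ✗
Unsatisfied: (2,3), (2,4), (3,4), (3,5), (4,5), (4,6), (4,7), (5,7), (6,5), (6,6), (6,7) — 11 in total.

11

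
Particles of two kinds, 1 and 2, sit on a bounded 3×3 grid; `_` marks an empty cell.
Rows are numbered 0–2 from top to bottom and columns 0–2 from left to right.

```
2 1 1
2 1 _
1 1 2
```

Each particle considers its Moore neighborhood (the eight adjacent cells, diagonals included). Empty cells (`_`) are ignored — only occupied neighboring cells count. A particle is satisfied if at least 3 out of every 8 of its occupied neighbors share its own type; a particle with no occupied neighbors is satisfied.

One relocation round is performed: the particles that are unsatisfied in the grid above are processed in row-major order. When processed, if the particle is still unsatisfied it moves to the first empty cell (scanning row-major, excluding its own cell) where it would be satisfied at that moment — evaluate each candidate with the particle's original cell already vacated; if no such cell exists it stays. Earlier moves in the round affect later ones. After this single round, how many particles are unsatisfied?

3

Initially unsatisfied (in order): (0,0), (1,0), (2,2).
  (0,0): no empty cell satisfies it; stays.
  (1,0): no empty cell satisfies it; stays.
  (2,2): no empty cell satisfies it; stays.
Resulting grid:
2 1 1
2 1 _
1 1 2
Unsatisfied now: (0,0), (1,0), (2,2).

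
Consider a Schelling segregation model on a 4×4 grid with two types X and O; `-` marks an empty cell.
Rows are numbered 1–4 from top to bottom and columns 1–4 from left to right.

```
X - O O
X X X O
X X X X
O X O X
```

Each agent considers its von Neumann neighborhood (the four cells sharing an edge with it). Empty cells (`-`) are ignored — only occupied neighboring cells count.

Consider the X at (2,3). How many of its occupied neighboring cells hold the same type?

2

Occupied neighbors of (2,3): (1,3)=O, (3,3)=X, (2,2)=X, (2,4)=O.
Same type (X): 2 of 4.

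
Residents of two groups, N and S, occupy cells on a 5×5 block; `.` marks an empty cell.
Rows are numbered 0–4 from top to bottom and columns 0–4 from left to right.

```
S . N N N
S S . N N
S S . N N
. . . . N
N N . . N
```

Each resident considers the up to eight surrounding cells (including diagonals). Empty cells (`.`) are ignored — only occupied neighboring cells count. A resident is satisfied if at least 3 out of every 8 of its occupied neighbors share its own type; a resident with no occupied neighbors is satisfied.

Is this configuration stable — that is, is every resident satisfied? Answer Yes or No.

Row 0: (0,0)S 2/2 ✓ · (0,2)N 2/3 ✓ · (0,3)N 4/4 ✓ · (0,4)N 3/3 ✓
Row 1: (1,0)S 4/4 ✓ · (1,1)S 4/5 ✓ · (1,3)N 6/6 ✓ · (1,4)N 5/5 ✓
Row 2: (2,0)S 3/3 ✓ · (2,1)S 3/3 ✓ · (2,3)N 4/4 ✓ · (2,4)N 4/4 ✓
Row 3: (3,4)N 3/3 ✓
Row 4: (4,0)N 1/1 ✓ · (4,1)N 1/1 ✓ · (4,4)N 1/1 ✓
All meet the threshold, so the configuration is stable.

Yes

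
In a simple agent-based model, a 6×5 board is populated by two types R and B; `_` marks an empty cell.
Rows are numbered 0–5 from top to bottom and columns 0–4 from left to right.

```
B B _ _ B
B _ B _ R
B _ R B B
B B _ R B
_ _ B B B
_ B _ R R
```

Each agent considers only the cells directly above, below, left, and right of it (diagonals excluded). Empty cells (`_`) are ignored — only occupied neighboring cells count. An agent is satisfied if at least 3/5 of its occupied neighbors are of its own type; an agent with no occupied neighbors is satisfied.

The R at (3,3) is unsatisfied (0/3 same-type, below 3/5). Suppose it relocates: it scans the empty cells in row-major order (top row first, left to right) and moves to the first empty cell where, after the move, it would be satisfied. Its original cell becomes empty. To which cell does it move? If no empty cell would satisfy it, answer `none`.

Vacating (3,3). Empty cells in order:
  (0,2): 0/2 same-type → still unsatisfied.
  (0,3): 0/1 same-type → still unsatisfied.
  (1,1): 0/3 same-type → still unsatisfied.
  (1,3): 1/3 same-type → still unsatisfied.
  (2,1): 1/3 same-type → still unsatisfied.
  (3,2): 1/3 same-type → still unsatisfied.
  (4,0): 0/1 same-type → still unsatisfied.
  (4,1): 0/3 same-type → still unsatisfied.
  (5,0): 0/1 same-type → still unsatisfied.
  (5,2): 1/3 same-type → still unsatisfied.

none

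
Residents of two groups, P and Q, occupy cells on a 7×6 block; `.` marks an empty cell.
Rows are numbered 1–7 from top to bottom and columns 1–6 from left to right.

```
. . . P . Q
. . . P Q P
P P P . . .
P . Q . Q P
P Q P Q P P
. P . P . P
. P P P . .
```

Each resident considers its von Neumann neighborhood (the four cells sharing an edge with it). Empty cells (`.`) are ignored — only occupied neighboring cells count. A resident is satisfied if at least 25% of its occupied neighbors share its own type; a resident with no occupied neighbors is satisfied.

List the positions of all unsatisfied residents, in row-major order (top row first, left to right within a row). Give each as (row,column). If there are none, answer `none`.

(1,6), (2,5), (2,6), (4,3), (4,5), (5,2), (5,3), (5,4)

Row 1: (1,4)P 1/1 ok · (1,6)Q 0/1 unhappy
Row 2: (2,4)P 1/2 ok · (2,5)Q 0/2 unhappy · (2,6)P 0/2 unhappy
Row 3: (3,1)P 2/2 ok · (3,2)P 2/2 ok · (3,3)P 1/2 ok
Row 4: (4,1)P 2/2 ok · (4,3)Q 0/2 unhappy · (4,5)Q 0/2 unhappy · (4,6)P 1/2 ok
Row 5: (5,1)P 1/2 ok · (5,2)Q 0/3 unhappy · (5,3)P 0/3 unhappy · (5,4)Q 0/3 unhappy · (5,5)P 1/3 ok · (5,6)P 3/3 ok
Row 6: (6,2)P 1/2 ok · (6,4)P 1/2 ok · (6,6)P 1/1 ok
Row 7: (7,2)P 2/2 ok · (7,3)P 2/2 ok · (7,4)P 2/2 ok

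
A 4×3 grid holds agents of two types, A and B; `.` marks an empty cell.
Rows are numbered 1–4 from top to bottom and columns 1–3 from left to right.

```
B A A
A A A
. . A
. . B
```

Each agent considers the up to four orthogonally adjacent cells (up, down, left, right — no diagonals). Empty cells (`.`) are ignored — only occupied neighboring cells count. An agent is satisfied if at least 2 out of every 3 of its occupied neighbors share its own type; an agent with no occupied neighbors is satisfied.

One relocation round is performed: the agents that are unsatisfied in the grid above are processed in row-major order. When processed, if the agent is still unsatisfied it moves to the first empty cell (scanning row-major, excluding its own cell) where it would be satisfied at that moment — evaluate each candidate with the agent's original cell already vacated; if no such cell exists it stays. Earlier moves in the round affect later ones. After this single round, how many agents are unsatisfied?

Initially unsatisfied (in order): (1,1), (2,1), (3,3), (4,3).
  (1,1) → (4,1).
  (2,1): now satisfied by earlier moves; stays.
  (3,3) → (1,1).
  (4,3): now satisfied by earlier moves; stays.
Resulting grid:
A A A
A A A
. . .
B . B
All satisfied now.

0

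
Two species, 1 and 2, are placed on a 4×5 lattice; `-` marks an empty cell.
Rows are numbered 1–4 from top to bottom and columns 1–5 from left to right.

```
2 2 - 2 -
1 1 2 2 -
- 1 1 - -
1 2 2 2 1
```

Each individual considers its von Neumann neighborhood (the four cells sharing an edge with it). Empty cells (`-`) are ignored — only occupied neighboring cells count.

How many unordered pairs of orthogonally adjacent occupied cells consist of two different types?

Scan each occupied cell's neighbors to the right and below so each pair is counted once.
From row 1: 2 unlike of 4 pairs (running 2/4).
From row 2: 2 unlike of 5 pairs (running 4/9).
From row 3: 2 unlike of 3 pairs (running 6/12).
From row 4: 2 unlike of 4 pairs (running 8/16).
Total adjacent occupied pairs: 16; unlike-type pairs: 8.

8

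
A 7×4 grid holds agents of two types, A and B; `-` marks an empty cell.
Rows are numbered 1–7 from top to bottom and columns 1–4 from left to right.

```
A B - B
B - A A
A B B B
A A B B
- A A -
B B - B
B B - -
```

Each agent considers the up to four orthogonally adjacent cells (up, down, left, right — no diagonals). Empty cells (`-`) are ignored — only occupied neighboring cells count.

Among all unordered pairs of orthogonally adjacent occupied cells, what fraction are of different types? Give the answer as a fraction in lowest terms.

Scan each occupied cell's neighbors to the right and below so each pair is counted once.
From row 1: 3 unlike of 3 pairs (running 3/3).
From row 2: 3 unlike of 4 pairs (running 6/7).
From row 3: 2 unlike of 7 pairs (running 8/14).
From row 4: 2 unlike of 5 pairs (running 10/19).
From row 5: 1 unlike of 2 pairs (running 11/21).
From row 6: 0 unlike of 3 pairs (running 11/24).
From row 7: 0 unlike of 1 pairs (running 11/25).
Total adjacent occupied pairs: 25; unlike-type pairs: 11.
11/25 is already in lowest terms.

11/25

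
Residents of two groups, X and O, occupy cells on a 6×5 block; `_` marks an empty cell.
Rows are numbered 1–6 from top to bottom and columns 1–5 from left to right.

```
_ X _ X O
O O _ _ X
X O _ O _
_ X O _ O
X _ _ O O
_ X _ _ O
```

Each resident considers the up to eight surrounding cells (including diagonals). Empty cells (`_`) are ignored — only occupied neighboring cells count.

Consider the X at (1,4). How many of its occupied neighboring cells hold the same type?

1

Occupied neighbors of (1,4): (1,5)=O, (2,5)=X.
Same type (X): 1 of 2.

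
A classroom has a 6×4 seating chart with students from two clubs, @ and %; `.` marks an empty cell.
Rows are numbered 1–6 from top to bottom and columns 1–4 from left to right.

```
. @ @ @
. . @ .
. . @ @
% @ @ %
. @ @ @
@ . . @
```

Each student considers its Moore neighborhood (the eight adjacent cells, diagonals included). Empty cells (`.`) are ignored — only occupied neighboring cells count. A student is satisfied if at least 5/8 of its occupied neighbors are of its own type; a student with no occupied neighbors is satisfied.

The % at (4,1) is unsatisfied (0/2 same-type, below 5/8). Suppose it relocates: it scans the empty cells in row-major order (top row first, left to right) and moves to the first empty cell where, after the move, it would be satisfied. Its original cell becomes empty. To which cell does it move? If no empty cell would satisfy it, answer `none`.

Vacating (4,1). Empty cells in order:
  (1,1): 0/1 same-type → still unsatisfied.
  (2,1): 0/1 same-type → still unsatisfied.
  (2,2): 0/4 same-type → still unsatisfied.
  (2,4): 0/5 same-type → still unsatisfied.
  (3,1): 0/1 same-type → still unsatisfied.
  (3,2): 0/4 same-type → still unsatisfied.
  (5,1): 0/3 same-type → still unsatisfied.
  (6,2): 0/3 same-type → still unsatisfied.
  (6,3): 0/4 same-type → still unsatisfied.

none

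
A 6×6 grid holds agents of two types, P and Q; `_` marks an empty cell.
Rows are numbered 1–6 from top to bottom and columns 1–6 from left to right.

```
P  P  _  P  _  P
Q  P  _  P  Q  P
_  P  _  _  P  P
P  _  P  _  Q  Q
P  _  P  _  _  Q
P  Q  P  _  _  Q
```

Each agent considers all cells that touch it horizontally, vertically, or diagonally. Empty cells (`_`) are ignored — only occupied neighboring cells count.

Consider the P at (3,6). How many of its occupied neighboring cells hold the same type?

Occupied neighbors of (3,6): (2,5)=Q, (2,6)=P, (3,5)=P, (4,5)=Q, (4,6)=Q.
Same type (P): 2 of 5.

2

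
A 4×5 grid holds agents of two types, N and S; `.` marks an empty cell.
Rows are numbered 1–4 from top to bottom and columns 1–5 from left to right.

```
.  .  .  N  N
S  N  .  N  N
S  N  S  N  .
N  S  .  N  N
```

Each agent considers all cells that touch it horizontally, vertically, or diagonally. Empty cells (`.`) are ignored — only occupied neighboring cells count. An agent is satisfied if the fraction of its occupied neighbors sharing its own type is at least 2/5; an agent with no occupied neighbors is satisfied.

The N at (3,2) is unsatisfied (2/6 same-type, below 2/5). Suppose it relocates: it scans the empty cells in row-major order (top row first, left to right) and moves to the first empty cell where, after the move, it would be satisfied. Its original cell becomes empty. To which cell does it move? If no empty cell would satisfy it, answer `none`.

Vacating (3,2). Empty cells in order:
  (1,1): 1/2 same-type → satisfied — stop here.

(1,1)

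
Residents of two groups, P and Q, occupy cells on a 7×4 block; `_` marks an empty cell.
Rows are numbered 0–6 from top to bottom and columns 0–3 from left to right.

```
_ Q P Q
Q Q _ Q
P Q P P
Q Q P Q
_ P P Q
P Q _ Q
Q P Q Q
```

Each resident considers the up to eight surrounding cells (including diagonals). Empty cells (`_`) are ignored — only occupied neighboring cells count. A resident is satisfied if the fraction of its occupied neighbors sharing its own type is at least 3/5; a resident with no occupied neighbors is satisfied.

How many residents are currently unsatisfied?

(0,1)Q 2/3 satisfied
(0,2)P 0/4 not
(0,3)Q 1/2 not
(1,0)Q 3/4 satisfied
(1,1)Q 3/6 not
(1,3)Q 1/4 not
(2,0)P 0/5 not
(2,1)Q 4/7 not
(2,2)P 2/7 not
(2,3)P 2/4 not
(3,0)Q 2/4 not
(3,1)Q 2/7 not
(3,2)P 4/8 not
(3,3)Q 1/5 not
(4,1)P 3/6 not
(4,2)P 2/7 not
(4,3)Q 2/4 not
(5,0)P 2/4 not
(5,1)Q 2/6 not
(5,3)Q 3/4 satisfied
(6,0)Q 1/3 not
(6,1)P 1/4 not
(6,2)Q 3/4 satisfied
(6,3)Q 2/2 satisfied
Unsatisfied: (0,2), (0,3), (1,1), (1,3), (2,0), (2,1), (2,2), (2,3), (3,0), (3,1), (3,2), (3,3), (4,1), (4,2), (4,3), (5,0), (5,1), (6,0), (6,1) — 19 in total.

19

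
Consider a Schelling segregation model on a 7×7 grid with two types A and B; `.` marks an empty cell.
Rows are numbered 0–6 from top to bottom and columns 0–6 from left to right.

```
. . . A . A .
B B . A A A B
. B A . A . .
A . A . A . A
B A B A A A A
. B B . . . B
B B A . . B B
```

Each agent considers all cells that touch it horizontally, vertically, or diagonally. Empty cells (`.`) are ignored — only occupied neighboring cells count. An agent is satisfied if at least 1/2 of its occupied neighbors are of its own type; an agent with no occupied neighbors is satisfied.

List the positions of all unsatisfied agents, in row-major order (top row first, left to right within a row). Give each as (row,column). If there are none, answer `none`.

(0,3)A 2/2 satisfied
(0,5)A 2/3 satisfied
(1,0)B 2/2 satisfied
(1,1)B 2/3 satisfied
(1,3)A 4/4 satisfied
(1,4)A 5/5 satisfied
(1,5)A 3/4 satisfied
(1,6)B 0/2 not
(2,1)B 2/5 not
(2,2)A 2/4 satisfied
(2,4)A 4/4 satisfied
(3,0)A 1/3 not
(3,2)A 3/5 satisfied
(3,4)A 4/4 satisfied
(3,6)A 2/2 satisfied
(4,0)B 1/3 not
(4,1)A 2/6 not
(4,2)B 2/5 not
(4,3)A 3/5 satisfied
(4,4)A 3/3 satisfied
(4,5)A 4/5 satisfied
(4,6)A 2/3 satisfied
(5,1)B 5/7 satisfied
(5,2)B 3/6 satisfied
(5,6)B 2/4 satisfied
(6,0)B 2/2 satisfied
(6,1)B 3/4 satisfied
(6,2)A 0/3 not
(6,5)B 2/2 satisfied
(6,6)B 2/2 satisfied

(1,6), (2,1), (3,0), (4,0), (4,1), (4,2), (6,2)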